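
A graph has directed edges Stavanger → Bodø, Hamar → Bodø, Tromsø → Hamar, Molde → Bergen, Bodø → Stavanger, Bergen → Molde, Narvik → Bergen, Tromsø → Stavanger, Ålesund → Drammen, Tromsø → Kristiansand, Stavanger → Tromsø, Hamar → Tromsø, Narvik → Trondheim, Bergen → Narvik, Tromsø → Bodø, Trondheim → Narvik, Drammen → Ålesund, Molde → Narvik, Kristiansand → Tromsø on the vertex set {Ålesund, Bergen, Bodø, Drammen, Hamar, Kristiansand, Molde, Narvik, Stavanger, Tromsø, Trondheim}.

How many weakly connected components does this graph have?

3

From Ålesund: component {Ålesund, Drammen}.
From Bergen: component {Bergen, Molde, Narvik, Trondheim}.
From Bodø: component {Bodø, Hamar, Kristiansand, Stavanger, Tromsø}.
That's 3 components.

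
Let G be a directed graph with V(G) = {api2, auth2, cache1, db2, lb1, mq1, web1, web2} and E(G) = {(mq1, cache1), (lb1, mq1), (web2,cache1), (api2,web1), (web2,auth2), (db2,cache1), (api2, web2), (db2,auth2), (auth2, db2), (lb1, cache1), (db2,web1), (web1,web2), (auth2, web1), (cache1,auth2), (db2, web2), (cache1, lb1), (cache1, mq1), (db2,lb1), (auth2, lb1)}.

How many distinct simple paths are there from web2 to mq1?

web2→auth2→db2→cache1→lb1→mq1
web2→auth2→db2→cache1→mq1
web2→auth2→db2→lb1→cache1→mq1
web2→auth2→db2→lb1→mq1
web2→auth2→lb1→cache1→mq1
web2→auth2→lb1→mq1
web2→cache1→auth2→db2→lb1→mq1
web2→cache1→auth2→lb1→mq1
web2→cache1→lb1→mq1
web2→cache1→mq1

10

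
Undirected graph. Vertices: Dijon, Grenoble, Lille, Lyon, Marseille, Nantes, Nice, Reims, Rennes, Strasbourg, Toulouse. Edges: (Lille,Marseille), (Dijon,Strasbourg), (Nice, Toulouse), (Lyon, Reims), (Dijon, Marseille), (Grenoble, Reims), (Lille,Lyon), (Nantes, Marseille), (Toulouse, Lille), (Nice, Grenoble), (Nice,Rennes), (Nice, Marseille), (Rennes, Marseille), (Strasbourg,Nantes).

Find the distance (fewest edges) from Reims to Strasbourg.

5

Distance 0: Reims.
Distance 1: Grenoble, Lyon.
Distance 2: Lille, Nice.
Distance 3: Marseille, Rennes, Toulouse.
Distance 4: Dijon, Nantes.
Distance 5: Strasbourg — contains Strasbourg.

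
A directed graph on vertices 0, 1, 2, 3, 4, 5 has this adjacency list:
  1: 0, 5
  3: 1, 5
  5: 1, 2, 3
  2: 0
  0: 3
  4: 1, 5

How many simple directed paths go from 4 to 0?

4→1→0
4→1→5→2→0
4→5→1→0
4→5→2→0
4→5→3→1→0

5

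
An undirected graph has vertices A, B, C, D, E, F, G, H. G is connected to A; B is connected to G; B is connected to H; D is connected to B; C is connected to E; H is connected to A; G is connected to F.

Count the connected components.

2

From A: component {A, B, D, F, G, H}.
From C: component {C, E}.
That's 2 components.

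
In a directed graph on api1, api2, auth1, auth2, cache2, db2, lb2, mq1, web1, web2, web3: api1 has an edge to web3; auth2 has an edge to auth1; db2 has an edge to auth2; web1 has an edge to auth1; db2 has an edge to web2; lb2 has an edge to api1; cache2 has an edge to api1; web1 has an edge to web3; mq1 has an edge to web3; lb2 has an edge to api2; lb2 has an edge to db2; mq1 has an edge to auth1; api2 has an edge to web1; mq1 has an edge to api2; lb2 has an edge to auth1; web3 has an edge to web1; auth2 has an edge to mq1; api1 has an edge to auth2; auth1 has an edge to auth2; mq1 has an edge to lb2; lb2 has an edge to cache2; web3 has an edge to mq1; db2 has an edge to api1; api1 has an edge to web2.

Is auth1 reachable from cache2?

Yes

Explore from cache2.
Distance 1: reach api1.
Distance 2: reach auth2, web2, web3.
Distance 3: reach auth1, mq1, web1.
Found auth1.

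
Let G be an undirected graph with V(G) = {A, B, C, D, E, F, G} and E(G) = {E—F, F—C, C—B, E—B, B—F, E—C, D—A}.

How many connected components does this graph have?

3

From A: component {A, D}.
From B: component {B, C, E, F}.
From G: component {G}.
That's 3 components.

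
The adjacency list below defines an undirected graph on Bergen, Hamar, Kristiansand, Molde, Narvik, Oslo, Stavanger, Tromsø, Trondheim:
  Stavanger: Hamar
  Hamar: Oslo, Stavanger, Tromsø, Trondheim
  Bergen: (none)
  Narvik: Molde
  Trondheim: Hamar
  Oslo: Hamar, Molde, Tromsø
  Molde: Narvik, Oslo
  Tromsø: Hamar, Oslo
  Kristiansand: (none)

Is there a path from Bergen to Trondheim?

No

Bergen has no edges, so nothing is reachable from it.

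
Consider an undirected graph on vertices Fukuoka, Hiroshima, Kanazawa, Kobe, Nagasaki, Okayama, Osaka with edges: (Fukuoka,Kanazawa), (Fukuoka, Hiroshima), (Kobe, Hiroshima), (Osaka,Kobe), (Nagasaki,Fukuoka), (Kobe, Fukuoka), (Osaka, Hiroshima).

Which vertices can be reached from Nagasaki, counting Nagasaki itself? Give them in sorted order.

Start at Nagasaki.
Its neighbours: Fukuoka.
Then their neighbours: Hiroshima, Kanazawa, Kobe.
Then next layer: Osaka.
Nothing further is reachable.

Fukuoka, Hiroshima, Kanazawa, Kobe, Nagasaki, Osaka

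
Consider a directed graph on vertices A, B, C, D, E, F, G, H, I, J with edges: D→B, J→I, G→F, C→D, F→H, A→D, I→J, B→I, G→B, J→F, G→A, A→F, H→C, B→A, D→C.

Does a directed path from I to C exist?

Yes

Explore from I.
Distance 1: reach J.
Distance 2: reach F.
Distance 3: reach H.
Distance 4: reach C.
Found C.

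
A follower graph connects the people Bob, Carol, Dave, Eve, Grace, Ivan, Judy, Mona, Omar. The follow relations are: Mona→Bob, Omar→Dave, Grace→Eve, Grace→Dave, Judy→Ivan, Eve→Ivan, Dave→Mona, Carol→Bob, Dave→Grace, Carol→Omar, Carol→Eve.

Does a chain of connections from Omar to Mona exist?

Explore from Omar.
Distance 1: reach Dave.
Distance 2: reach Grace, Mona.
Found Mona.

Yes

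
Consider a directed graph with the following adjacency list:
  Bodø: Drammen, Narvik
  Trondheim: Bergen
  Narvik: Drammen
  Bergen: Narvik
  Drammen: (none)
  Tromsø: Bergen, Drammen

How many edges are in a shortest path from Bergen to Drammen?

Distance 0: Bergen.
Distance 1: Narvik.
Distance 2: Drammen — contains Drammen.

2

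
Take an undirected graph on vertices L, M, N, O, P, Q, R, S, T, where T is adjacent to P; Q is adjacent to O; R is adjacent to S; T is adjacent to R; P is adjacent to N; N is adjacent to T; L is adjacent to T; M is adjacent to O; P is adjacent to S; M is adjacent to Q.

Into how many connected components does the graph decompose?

From L: component {L, N, P, R, S, T}.
From M: component {M, O, Q}.
That's 2 components.

2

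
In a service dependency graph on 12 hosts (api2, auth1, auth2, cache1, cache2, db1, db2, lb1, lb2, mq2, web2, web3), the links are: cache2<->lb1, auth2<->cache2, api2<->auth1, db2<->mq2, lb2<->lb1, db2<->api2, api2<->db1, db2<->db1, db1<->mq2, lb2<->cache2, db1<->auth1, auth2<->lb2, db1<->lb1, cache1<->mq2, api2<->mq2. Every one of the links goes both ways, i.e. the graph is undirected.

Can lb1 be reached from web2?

No

web2 has no edges, so nothing is reachable from it.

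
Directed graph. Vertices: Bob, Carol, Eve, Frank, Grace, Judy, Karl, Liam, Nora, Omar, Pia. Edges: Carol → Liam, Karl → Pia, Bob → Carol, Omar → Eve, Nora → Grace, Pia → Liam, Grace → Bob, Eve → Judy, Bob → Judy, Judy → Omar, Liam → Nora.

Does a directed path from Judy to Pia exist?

No

Explore from Judy.
Distance 1: reach Omar.
Distance 2: reach Eve.
The search from Judy is exhausted; no directed path reaches Pia.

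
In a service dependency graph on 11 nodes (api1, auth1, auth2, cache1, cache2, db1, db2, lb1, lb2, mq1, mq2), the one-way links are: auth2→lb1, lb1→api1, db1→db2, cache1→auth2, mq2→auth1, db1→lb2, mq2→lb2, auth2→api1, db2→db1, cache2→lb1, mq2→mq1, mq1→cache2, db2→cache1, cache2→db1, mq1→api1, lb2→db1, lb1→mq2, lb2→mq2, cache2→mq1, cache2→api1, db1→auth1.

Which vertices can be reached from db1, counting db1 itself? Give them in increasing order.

Start at db1.
Its neighbours: auth1, db2, lb2.
Then their neighbours: cache1, mq2.
Then next layer: auth2, mq1.
Then next layer: api1, cache2, lb1.
Every vertex is now reached.

api1, auth1, auth2, cache1, cache2, db1, db2, lb1, lb2, mq1, mq2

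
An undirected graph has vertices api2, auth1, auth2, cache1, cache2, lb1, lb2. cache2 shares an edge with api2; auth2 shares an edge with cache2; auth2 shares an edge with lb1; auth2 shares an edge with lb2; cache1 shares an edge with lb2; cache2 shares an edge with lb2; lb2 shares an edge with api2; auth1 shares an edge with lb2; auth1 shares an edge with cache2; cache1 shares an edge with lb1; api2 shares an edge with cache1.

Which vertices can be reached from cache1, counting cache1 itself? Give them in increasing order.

Start at cache1.
Its neighbours: api2, lb1, lb2.
Then their neighbours: auth1, auth2, cache2.
Every vertex is now reached.

api2, auth1, auth2, cache1, cache2, lb1, lb2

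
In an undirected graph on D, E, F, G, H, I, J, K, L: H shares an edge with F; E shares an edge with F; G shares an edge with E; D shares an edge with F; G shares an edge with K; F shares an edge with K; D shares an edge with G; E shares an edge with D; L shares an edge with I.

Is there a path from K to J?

No

Explore from K.
Distance 1: reach F, G.
Distance 2: reach D, E, H.
The search is exhausted without reaching J; it lies in a different component.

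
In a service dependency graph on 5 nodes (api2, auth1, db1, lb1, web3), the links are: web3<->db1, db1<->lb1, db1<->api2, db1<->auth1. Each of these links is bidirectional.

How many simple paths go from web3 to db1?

1

web3–db1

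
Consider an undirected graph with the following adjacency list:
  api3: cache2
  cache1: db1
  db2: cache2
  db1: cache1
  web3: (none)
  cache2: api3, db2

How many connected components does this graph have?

3

From api3: component {api3, cache2, db2}.
From cache1: component {cache1, db1}.
From web3: component {web3}.
That's 3 components.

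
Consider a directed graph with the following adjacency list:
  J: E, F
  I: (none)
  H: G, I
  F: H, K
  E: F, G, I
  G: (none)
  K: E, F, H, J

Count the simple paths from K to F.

4

K→E→F
K→F
K→J→E→F
K→J→F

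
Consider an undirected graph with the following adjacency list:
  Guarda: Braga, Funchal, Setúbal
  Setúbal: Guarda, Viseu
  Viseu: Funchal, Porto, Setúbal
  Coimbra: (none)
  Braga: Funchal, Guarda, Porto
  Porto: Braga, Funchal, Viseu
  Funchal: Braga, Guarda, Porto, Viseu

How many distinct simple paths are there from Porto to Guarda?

Porto–Braga–Funchal–Guarda
Porto–Braga–Funchal–Viseu–Setúbal–Guarda
Porto–Braga–Guarda
Porto–Funchal–Braga–Guarda
Porto–Funchal–Guarda
Porto–Funchal–Viseu–Setúbal–Guarda
Porto–Viseu–Funchal–Braga–Guarda
Porto–Viseu–Funchal–Guarda
Porto–Viseu–Setúbal–Guarda

9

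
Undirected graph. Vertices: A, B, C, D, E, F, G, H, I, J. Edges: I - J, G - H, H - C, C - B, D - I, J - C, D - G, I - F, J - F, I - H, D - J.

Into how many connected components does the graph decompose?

From A: component {A}.
From B: component {B, C, D, F, G, H, I, J}.
From E: component {E}.
That's 3 components.

3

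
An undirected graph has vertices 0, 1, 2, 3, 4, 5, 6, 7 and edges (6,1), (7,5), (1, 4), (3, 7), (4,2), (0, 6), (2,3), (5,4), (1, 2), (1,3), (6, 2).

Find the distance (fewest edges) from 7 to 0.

4

Distance 0: 7.
Distance 1: 3, 5.
Distance 2: 1, 2, 4.
Distance 3: 6.
Distance 4: 0 — contains 0.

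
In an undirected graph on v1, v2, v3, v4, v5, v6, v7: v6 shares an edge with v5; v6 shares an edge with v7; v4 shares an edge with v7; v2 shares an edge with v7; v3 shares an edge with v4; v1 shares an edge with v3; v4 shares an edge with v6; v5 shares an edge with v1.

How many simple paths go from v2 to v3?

4

v2–v7–v4–v3
v2–v7–v4–v6–v5–v1–v3
v2–v7–v6–v4–v3
v2–v7–v6–v5–v1–v3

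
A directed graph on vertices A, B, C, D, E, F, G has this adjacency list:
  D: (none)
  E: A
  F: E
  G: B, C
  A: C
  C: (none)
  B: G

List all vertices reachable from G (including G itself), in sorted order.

B, C, G

Start at G.
Its neighbours: B, C.
Nothing further is reachable.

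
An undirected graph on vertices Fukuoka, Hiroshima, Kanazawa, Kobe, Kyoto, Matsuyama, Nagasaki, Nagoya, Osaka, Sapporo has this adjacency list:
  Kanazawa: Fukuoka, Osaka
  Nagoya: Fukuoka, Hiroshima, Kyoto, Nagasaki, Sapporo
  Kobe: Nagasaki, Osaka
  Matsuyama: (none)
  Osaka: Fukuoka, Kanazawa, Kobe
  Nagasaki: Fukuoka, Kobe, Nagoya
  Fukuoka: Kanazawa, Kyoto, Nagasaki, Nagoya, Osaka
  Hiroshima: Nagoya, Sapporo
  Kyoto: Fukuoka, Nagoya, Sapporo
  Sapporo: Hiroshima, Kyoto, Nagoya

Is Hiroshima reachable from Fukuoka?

Explore from Fukuoka.
Distance 1: reach Kanazawa, Kyoto, Nagasaki, Nagoya, Osaka.
Distance 2: reach Hiroshima, Kobe, Sapporo.
Found Hiroshima.

Yes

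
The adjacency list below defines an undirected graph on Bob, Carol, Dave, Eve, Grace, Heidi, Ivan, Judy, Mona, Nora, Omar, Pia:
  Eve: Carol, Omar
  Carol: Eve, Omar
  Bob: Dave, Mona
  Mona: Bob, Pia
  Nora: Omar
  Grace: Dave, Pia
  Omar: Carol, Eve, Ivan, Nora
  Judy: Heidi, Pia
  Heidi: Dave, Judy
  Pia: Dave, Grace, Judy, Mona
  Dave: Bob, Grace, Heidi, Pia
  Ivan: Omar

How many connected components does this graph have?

2

From Bob: component {Bob, Dave, Grace, Heidi, Judy, Mona, Pia}.
From Carol: component {Carol, Eve, Ivan, Nora, Omar}.
That's 2 components.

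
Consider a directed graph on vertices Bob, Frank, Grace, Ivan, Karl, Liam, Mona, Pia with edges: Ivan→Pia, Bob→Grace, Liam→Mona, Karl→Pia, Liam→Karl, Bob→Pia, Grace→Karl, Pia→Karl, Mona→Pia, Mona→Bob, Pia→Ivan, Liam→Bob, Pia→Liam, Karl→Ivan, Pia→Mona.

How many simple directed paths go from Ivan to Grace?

Ivan→Pia→Liam→Bob→Grace
Ivan→Pia→Liam→Mona→Bob→Grace
Ivan→Pia→Mona→Bob→Grace

3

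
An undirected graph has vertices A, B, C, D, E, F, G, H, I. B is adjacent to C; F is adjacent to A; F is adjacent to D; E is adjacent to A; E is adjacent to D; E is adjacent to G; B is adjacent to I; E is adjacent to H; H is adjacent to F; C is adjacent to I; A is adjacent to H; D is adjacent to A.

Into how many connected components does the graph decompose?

2

From A: component {A, D, E, F, G, H}.
From B: component {B, C, I}.
That's 2 components.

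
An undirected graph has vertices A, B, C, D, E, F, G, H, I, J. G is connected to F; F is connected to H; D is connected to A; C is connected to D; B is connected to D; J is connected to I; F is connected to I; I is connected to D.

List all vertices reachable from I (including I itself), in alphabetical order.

A, B, C, D, F, G, H, I, J

Start at I.
Its neighbours: D, F, J.
Then their neighbours: A, B, C, G, H.
Nothing further is reachable.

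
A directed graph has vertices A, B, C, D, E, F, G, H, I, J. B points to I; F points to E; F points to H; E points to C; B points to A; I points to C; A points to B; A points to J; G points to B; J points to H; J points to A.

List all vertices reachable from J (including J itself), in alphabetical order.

A, B, C, H, I, J

Start at J.
Its neighbours: A, H.
Then their neighbours: B.
Then next layer: I.
Then next layer: C.
Nothing further is reachable.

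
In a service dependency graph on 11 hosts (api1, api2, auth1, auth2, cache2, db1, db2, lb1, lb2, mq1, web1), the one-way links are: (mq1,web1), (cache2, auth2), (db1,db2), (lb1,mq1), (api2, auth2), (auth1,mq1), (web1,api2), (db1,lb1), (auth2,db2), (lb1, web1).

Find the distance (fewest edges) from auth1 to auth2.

Distance 0: auth1.
Distance 1: mq1.
Distance 2: web1.
Distance 3: api2.
Distance 4: auth2 — contains auth2.

4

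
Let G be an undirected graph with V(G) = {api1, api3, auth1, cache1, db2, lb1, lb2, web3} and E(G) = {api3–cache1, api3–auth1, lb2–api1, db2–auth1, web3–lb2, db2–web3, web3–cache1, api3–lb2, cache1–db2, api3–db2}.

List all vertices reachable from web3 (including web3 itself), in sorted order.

api1, api3, auth1, cache1, db2, lb2, web3

Start at web3.
Its neighbours: cache1, db2, lb2.
Then their neighbours: api1, api3, auth1.
Nothing further is reachable.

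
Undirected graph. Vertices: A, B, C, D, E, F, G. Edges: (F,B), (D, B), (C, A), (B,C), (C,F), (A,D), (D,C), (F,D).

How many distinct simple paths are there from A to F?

10

A–C–B–D–F
A–C–B–F
A–C–D–B–F
A–C–D–F
A–C–F
A–D–B–C–F
A–D–B–F
A–D–C–B–F
A–D–C–F
A–D–F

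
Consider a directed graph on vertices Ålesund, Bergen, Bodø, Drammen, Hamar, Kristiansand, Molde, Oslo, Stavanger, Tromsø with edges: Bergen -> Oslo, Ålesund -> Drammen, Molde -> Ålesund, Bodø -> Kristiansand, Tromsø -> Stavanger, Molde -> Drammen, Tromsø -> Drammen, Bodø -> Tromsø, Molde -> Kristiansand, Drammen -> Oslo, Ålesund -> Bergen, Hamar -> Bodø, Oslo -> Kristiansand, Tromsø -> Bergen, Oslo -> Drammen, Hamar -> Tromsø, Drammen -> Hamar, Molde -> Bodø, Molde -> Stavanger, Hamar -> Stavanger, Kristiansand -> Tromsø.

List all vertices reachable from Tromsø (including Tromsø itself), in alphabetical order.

Bergen, Bodø, Drammen, Hamar, Kristiansand, Oslo, Stavanger, Tromsø

Start at Tromsø.
Its neighbours: Bergen, Drammen, Stavanger.
Then their neighbours: Hamar, Oslo.
Then next layer: Bodø, Kristiansand.
Nothing further is reachable.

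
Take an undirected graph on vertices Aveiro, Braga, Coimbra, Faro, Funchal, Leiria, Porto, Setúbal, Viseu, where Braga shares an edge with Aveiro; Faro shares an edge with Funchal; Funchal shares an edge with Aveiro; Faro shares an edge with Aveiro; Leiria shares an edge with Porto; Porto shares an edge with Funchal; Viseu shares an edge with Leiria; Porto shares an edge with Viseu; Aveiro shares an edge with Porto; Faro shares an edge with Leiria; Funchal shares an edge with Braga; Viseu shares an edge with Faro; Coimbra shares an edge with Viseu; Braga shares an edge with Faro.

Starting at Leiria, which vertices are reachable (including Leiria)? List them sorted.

Aveiro, Braga, Coimbra, Faro, Funchal, Leiria, Porto, Viseu

Start at Leiria.
Its neighbours: Faro, Porto, Viseu.
Then their neighbours: Aveiro, Braga, Coimbra, Funchal.
Nothing further is reachable.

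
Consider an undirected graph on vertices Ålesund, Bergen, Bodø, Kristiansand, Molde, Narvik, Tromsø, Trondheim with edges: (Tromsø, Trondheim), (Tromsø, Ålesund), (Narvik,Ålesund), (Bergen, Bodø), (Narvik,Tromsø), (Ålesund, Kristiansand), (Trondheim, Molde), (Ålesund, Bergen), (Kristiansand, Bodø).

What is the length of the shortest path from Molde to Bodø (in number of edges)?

5

Distance 0: Molde.
Distance 1: Trondheim.
Distance 2: Tromsø.
Distance 3: Ålesund, Narvik.
Distance 4: Bergen, Kristiansand.
Distance 5: Bodø — contains Bodø.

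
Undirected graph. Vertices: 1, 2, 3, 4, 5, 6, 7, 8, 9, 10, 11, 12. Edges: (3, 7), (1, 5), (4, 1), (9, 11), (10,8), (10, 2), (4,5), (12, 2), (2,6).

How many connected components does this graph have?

From 1: component {1, 4, 5}.
From 2: component {2, 6, 8, 10, 12}.
From 3: component {3, 7}.
From 9: component {9, 11}.
That's 4 components.

4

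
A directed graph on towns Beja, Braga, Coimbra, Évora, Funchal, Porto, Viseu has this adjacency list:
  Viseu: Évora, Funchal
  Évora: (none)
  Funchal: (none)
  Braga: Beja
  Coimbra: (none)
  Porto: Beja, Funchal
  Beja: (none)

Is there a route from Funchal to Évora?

Funchal has no outgoing edges, so nothing is reachable from it.

No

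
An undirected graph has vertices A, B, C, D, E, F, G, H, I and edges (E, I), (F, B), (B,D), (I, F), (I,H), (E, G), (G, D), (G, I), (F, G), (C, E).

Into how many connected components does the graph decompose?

From A: component {A}.
From B: component {B, C, D, E, F, G, H, I}.
That's 2 components.

2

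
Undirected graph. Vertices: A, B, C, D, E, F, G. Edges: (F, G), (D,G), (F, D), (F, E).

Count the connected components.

4

From A: component {A}.
From B: component {B}.
From C: component {C}.
From D: component {D, E, F, G}.
That's 4 components.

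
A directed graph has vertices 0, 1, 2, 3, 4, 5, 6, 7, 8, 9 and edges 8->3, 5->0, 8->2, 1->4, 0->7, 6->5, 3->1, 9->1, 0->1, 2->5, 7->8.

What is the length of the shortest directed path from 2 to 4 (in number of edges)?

4

Distance 0: 2.
Distance 1: 5.
Distance 2: 0.
Distance 3: 1, 7.
Distance 4: 4, 8 — contains 4.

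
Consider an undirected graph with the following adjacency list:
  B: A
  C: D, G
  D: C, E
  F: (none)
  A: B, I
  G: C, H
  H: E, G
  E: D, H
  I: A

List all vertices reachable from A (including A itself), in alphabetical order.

A, B, I

Start at A.
Its neighbours: B, I.
Nothing further is reachable.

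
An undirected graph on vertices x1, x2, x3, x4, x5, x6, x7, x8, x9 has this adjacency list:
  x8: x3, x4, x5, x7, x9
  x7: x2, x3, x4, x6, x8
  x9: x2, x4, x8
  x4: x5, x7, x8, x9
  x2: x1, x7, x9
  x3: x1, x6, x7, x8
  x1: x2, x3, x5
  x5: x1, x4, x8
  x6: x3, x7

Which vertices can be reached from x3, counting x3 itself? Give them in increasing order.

Start at x3.
Its neighbours: x1, x6, x7, x8.
Then their neighbours: x2, x4, x5, x9.
Every vertex is now reached.

x1, x2, x3, x4, x5, x6, x7, x8, x9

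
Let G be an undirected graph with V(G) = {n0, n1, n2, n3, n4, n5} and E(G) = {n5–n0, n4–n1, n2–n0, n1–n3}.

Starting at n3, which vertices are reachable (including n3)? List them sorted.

Start at n3.
Its neighbours: n1.
Then their neighbours: n4.
Nothing further is reachable.

n1, n3, n4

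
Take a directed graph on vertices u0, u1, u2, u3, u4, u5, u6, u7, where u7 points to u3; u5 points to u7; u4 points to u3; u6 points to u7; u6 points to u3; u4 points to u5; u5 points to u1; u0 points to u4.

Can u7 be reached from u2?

No

u2 has no outgoing edges, so nothing is reachable from it.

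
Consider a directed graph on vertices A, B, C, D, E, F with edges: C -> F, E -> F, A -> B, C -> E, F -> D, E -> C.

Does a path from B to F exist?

B has no outgoing edges, so nothing is reachable from it.

No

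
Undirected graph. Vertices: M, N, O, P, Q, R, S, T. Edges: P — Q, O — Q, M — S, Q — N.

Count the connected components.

From M: component {M, S}.
From N: component {N, O, P, Q}.
From R: component {R}.
From T: component {T}.
That's 4 components.

4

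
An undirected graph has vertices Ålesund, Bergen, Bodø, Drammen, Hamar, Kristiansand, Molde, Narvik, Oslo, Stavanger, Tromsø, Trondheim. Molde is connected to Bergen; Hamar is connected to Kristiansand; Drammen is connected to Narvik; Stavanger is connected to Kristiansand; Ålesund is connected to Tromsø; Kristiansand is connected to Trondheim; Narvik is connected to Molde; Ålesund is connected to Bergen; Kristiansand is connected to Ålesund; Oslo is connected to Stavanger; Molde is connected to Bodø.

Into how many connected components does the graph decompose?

1

From Ålesund: component {Ålesund, Bergen, Bodø, Drammen, Hamar, Kristiansand, Molde, Narvik, Oslo, Stavanger, Tromsø, Trondheim}.
That's 1 component.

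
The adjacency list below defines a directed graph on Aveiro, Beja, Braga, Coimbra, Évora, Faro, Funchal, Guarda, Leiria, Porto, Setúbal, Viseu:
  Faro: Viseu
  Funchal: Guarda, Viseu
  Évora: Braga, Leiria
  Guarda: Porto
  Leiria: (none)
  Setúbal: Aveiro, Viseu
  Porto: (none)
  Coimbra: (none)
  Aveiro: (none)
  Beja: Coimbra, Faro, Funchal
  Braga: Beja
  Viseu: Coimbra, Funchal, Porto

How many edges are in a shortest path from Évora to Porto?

Distance 0: Évora.
Distance 1: Braga, Leiria.
Distance 2: Beja.
Distance 3: Coimbra, Faro, Funchal.
Distance 4: Guarda, Viseu.
Distance 5: Porto — contains Porto.

5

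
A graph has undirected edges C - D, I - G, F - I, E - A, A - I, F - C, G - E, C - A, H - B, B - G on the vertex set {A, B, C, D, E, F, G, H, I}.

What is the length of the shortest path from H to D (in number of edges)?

Distance 0: H.
Distance 1: B.
Distance 2: G.
Distance 3: E, I.
Distance 4: A, F.
Distance 5: C.
Distance 6: D — contains D.

6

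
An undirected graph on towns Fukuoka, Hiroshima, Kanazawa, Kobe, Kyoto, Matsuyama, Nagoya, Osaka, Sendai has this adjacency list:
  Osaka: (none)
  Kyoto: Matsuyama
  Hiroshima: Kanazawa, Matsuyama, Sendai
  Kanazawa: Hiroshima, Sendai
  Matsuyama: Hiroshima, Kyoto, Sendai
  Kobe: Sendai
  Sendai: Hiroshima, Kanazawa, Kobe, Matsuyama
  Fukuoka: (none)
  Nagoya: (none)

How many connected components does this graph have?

From Fukuoka: component {Fukuoka}.
From Hiroshima: component {Hiroshima, Kanazawa, Kobe, Kyoto, Matsuyama, Sendai}.
From Nagoya: component {Nagoya}.
From Osaka: component {Osaka}.
That's 4 components.

4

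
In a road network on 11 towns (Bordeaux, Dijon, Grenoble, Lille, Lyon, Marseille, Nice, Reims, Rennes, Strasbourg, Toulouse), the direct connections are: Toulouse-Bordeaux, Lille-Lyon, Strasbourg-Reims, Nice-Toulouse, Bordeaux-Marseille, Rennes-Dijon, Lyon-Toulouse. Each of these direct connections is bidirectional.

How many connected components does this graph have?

4

From Bordeaux: component {Bordeaux, Lille, Lyon, Marseille, Nice, Toulouse}.
From Dijon: component {Dijon, Rennes}.
From Grenoble: component {Grenoble}.
From Reims: component {Reims, Strasbourg}.
That's 4 components.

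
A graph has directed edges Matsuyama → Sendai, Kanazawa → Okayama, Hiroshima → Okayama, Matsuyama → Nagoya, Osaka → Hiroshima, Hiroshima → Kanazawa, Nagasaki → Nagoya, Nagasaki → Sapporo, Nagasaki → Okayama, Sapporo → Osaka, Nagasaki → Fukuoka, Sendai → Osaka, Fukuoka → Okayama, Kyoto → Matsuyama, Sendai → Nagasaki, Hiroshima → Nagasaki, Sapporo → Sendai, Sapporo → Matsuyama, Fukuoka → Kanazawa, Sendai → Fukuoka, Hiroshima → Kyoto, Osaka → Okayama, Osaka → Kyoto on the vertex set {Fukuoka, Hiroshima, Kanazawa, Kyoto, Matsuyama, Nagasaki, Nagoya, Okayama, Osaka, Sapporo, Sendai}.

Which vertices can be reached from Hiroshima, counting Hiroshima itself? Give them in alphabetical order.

Fukuoka, Hiroshima, Kanazawa, Kyoto, Matsuyama, Nagasaki, Nagoya, Okayama, Osaka, Sapporo, Sendai

Start at Hiroshima.
Its neighbours: Kanazawa, Kyoto, Nagasaki, Okayama.
Then their neighbours: Fukuoka, Matsuyama, Nagoya, Sapporo.
Then next layer: Osaka, Sendai.
Every vertex is now reached.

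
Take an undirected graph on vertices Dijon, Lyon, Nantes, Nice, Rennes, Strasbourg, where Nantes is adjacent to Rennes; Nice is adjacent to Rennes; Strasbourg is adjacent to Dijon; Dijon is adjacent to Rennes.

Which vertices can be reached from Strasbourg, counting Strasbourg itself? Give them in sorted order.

Dijon, Nantes, Nice, Rennes, Strasbourg

Start at Strasbourg.
Its neighbours: Dijon.
Then their neighbours: Rennes.
Then next layer: Nantes, Nice.
Nothing further is reachable.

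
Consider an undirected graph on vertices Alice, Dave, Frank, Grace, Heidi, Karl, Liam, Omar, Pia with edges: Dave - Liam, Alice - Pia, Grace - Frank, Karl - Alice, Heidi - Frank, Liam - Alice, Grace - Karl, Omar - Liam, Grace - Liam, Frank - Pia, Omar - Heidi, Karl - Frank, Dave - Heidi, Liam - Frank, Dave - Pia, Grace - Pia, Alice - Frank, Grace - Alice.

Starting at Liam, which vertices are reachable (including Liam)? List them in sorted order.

Alice, Dave, Frank, Grace, Heidi, Karl, Liam, Omar, Pia

Start at Liam.
Its neighbours: Alice, Dave, Frank, Grace, Omar.
Then their neighbours: Heidi, Karl, Pia.
Every vertex is now reached.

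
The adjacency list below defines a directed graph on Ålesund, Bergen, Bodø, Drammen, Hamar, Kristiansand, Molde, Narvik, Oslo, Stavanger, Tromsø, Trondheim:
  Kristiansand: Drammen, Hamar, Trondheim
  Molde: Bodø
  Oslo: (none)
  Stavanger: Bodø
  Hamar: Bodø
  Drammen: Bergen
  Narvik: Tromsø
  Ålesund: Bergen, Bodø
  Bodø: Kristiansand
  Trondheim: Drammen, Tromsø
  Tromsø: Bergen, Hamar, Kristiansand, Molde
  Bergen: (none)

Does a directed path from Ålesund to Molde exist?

Yes

Explore from Ålesund.
Distance 1: reach Bergen, Bodø.
Distance 2: reach Kristiansand.
Distance 3: reach Drammen, Hamar, Trondheim.
Distance 4: reach Tromsø.
Distance 5: reach Molde.
Found Molde.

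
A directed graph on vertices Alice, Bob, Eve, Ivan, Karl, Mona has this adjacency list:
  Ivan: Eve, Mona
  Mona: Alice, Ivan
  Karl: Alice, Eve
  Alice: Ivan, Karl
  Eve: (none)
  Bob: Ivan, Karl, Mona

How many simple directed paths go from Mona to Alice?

1

Mona→Alice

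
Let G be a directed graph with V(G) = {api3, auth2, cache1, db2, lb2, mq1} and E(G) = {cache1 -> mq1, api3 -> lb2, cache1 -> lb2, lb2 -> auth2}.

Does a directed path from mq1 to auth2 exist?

No

mq1 has no outgoing edges, so nothing is reachable from it.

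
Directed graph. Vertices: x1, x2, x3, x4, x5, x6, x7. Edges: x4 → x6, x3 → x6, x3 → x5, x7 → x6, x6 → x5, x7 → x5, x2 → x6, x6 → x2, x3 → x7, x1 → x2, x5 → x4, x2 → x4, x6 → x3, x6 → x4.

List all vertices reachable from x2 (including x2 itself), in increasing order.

x2, x3, x4, x5, x6, x7

Start at x2.
Its neighbours: x4, x6.
Then their neighbours: x3, x5.
Then next layer: x7.
Nothing further is reachable.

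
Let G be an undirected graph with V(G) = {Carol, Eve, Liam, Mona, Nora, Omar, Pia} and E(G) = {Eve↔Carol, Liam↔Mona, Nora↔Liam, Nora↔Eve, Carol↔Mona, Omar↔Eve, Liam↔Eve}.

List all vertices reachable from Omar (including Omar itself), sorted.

Carol, Eve, Liam, Mona, Nora, Omar

Start at Omar.
Its neighbours: Eve.
Then their neighbours: Carol, Liam, Nora.
Then next layer: Mona.
Nothing further is reachable.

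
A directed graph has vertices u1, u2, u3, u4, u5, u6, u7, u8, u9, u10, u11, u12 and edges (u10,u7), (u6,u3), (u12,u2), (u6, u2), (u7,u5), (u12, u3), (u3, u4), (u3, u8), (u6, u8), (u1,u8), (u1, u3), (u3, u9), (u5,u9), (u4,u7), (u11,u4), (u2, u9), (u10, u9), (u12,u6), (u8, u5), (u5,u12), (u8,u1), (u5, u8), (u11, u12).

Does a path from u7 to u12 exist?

Explore from u7.
Distance 1: reach u5.
Distance 2: reach u8, u9, u12.
Found u12.

Yes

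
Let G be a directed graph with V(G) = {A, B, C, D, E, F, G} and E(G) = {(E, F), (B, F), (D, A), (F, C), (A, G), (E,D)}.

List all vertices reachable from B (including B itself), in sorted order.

B, C, F

Start at B.
Its neighbours: F.
Then their neighbours: C.
Nothing further is reachable.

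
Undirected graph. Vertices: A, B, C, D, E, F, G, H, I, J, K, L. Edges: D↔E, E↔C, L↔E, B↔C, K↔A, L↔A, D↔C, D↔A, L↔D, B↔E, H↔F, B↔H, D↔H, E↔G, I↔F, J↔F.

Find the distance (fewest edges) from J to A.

Distance 0: J.
Distance 1: F.
Distance 2: H, I.
Distance 3: B, D.
Distance 4: A, C, E, L — contains A.

4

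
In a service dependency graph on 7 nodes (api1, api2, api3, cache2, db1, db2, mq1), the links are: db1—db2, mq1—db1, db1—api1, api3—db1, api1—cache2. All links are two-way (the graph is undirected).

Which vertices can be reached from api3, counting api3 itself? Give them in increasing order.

api1, api3, cache2, db1, db2, mq1

Start at api3.
Its neighbours: db1.
Then their neighbours: api1, db2, mq1.
Then next layer: cache2.
Nothing further is reachable.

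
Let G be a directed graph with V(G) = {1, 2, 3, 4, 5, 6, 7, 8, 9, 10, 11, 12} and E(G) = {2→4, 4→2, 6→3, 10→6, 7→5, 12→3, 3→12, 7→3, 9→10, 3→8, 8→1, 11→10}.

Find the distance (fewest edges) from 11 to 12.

Distance 0: 11.
Distance 1: 10.
Distance 2: 6.
Distance 3: 3.
Distance 4: 8, 12 — contains 12.

4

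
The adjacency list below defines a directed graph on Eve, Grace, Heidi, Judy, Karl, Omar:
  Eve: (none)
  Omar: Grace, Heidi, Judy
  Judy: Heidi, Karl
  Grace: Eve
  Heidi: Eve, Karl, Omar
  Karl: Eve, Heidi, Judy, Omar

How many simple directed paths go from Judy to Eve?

9

Judy→Heidi→Eve
Judy→Heidi→Karl→Eve
Judy→Heidi→Karl→Omar→Grace→Eve
Judy→Heidi→Omar→Grace→Eve
Judy→Karl→Eve
Judy→Karl→Heidi→Eve
Judy→Karl→Heidi→Omar→Grace→Eve
Judy→Karl→Omar→Grace→Eve
Judy→Karl→Omar→Heidi→Eve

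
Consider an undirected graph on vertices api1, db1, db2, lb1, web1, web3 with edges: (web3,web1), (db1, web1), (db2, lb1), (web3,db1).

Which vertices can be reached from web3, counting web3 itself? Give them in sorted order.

Start at web3.
Its neighbours: db1, web1.
Nothing further is reachable.

db1, web1, web3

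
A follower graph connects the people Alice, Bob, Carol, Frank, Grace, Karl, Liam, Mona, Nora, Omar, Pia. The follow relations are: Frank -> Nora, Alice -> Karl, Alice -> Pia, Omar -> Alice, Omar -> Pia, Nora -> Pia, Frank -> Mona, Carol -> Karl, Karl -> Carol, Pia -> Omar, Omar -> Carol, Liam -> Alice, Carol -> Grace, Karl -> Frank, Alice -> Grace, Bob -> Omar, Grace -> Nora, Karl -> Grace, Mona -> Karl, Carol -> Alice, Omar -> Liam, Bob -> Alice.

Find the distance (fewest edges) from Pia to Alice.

Distance 0: Pia.
Distance 1: Omar.
Distance 2: Alice, Carol, Liam — contains Alice.

2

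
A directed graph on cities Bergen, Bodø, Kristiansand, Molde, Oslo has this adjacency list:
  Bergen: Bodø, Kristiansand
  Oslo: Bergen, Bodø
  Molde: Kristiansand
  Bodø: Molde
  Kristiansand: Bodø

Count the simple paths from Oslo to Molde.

Oslo→Bergen→Bodø→Molde
Oslo→Bergen→Kristiansand→Bodø→Molde
Oslo→Bodø→Molde

3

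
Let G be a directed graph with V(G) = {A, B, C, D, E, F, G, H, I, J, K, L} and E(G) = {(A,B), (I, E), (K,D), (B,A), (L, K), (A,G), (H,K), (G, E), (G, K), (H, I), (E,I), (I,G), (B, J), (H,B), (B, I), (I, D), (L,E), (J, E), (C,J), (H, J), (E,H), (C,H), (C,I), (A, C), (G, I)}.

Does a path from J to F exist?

Explore from J.
Distance 1: reach E.
Distance 2: reach H, I.
Distance 3: reach B, D, G, K.
Distance 4: reach A.
Distance 5: reach C.
The search from J is exhausted; no directed path reaches F.

No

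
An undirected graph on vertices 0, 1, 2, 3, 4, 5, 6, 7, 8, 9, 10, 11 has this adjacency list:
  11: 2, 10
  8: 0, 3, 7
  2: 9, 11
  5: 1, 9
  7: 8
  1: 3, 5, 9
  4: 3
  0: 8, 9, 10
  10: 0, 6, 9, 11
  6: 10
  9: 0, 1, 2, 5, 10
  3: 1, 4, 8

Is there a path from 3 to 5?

Yes

Explore from 3.
Distance 1: reach 1, 4, 8.
Distance 2: reach 0, 5, 7, 9.
Found 5.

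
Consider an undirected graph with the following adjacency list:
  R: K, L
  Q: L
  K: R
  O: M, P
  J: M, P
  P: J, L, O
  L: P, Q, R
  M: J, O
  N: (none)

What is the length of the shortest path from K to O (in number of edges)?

4

Distance 0: K.
Distance 1: R.
Distance 2: L.
Distance 3: P, Q.
Distance 4: J, O — contains O.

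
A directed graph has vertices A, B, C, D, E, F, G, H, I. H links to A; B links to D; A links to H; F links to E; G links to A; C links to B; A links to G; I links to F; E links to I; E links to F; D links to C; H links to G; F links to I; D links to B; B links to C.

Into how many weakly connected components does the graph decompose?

3

From A: component {A, G, H}.
From B: component {B, C, D}.
From E: component {E, F, I}.
That's 3 components.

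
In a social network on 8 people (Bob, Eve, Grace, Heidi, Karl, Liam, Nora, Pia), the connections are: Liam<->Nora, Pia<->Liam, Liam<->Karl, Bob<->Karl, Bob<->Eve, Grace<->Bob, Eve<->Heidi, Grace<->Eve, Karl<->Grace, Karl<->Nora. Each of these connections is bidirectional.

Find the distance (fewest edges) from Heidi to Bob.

2

Distance 0: Heidi.
Distance 1: Eve.
Distance 2: Bob, Grace — contains Bob.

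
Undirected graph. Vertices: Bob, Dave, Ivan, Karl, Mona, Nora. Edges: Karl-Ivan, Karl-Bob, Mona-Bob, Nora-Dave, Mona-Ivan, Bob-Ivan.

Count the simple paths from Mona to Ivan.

Mona–Bob–Ivan
Mona–Bob–Karl–Ivan
Mona–Ivan

3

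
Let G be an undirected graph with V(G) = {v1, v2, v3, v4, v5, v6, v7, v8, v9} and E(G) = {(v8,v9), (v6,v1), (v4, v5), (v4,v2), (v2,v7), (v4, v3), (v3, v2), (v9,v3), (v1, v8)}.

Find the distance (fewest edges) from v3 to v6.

Distance 0: v3.
Distance 1: v2, v4, v9.
Distance 2: v5, v7, v8.
Distance 3: v1.
Distance 4: v6 — contains v6.

4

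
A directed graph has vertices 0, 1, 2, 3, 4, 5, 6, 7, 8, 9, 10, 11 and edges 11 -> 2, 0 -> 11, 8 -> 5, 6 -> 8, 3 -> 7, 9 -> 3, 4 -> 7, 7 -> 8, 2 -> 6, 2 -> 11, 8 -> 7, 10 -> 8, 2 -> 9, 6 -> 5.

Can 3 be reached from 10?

No

Explore from 10.
Distance 1: reach 8.
Distance 2: reach 5, 7.
The search from 10 is exhausted; no directed path reaches 3.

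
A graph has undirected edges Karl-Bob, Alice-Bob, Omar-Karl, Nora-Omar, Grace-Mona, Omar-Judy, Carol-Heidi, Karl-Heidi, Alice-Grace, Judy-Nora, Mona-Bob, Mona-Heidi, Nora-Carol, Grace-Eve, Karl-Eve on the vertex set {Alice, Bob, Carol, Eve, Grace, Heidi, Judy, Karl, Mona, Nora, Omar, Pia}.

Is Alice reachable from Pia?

No

Pia has no edges, so nothing is reachable from it.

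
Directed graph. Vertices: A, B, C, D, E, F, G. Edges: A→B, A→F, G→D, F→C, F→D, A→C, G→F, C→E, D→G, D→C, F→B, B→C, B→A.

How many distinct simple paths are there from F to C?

4

F→B→A→C
F→B→C
F→C
F→D→C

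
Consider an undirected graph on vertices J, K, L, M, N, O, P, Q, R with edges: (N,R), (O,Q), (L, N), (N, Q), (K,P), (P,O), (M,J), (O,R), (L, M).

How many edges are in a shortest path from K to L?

Distance 0: K.
Distance 1: P.
Distance 2: O.
Distance 3: Q, R.
Distance 4: N.
Distance 5: L — contains L.

5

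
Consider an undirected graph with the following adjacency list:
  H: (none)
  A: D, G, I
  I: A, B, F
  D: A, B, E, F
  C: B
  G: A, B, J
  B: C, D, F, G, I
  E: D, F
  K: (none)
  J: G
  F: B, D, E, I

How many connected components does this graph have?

From A: component {A, B, C, D, E, F, G, I, J}.
From H: component {H}.
From K: component {K}.
That's 3 components.

3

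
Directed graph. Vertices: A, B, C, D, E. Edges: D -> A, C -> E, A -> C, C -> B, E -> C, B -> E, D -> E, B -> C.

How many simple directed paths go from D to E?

D→A→C→B→E
D→A→C→E
D→E

3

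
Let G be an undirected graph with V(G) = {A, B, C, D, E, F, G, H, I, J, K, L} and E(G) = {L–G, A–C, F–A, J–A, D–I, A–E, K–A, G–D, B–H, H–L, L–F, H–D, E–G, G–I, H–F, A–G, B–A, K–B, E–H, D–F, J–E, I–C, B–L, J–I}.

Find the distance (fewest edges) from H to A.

Distance 0: H.
Distance 1: B, D, E, F, L.
Distance 2: A, G, I, J, K — contains A.

2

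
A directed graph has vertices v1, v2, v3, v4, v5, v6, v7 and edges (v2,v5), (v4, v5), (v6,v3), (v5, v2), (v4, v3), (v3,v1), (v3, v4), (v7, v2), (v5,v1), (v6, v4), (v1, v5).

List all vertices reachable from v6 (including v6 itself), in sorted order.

Start at v6.
Its neighbours: v3, v4.
Then their neighbours: v1, v5.
Then next layer: v2.
Nothing further is reachable.

v1, v2, v3, v4, v5, v6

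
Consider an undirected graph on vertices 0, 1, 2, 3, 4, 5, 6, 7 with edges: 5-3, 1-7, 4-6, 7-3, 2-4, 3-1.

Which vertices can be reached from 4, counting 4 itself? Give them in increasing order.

Start at 4.
Its neighbours: 2, 6.
Nothing further is reachable.

2, 4, 6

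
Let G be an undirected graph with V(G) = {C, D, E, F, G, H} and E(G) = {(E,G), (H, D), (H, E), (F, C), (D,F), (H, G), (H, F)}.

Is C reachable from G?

Yes

Explore from G.
Distance 1: reach E, H.
Distance 2: reach D, F.
Distance 3: reach C.
Found C.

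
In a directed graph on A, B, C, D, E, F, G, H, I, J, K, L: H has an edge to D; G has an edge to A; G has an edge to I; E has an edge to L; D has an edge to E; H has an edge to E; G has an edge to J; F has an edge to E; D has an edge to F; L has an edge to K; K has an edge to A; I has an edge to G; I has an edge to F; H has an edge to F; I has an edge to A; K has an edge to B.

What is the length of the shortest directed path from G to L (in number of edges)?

4

Distance 0: G.
Distance 1: A, I, J.
Distance 2: F.
Distance 3: E.
Distance 4: L — contains L.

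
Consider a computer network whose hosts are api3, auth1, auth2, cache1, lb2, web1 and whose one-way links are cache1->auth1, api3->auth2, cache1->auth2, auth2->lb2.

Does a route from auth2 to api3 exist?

Explore from auth2.
Distance 1: reach lb2.
The search from auth2 is exhausted; no directed path reaches api3.

No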